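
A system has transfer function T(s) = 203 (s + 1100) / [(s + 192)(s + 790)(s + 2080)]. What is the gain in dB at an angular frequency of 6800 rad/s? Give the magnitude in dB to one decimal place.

-107.5 dB

|j6800 + 1100| = √(6800² + 1100²) = 6888
|j6800 + 192| = √(6800² + 192²) = 6803
|j6800 + 790| = √(6800² + 790²) = 6846
|j6800 + 2080| = √(6800² + 2080²) = 7111
|T(j6800)| = 203 × 6888 / (6803 × 6846 × 7111) = 4.2226e-06
20 log₁₀(4.2226e-06) = -107.49 dB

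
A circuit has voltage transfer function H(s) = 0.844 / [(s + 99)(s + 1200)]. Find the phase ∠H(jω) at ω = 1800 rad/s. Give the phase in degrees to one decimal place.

-143.2°

∠(j1800 + 99) = arctan(1800/99) = 86.85°
∠(j1800 + 1200) = arctan(1800/1200) = 56.31°
∠H(j1800) = − (86.85° + 56.31°) = -143.16°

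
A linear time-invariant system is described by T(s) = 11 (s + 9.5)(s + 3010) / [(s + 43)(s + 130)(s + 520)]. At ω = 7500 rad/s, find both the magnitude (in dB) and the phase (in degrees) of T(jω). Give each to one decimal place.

|j7500 + 9.5| = √(7500² + 9.5²) = 7500
|j7500 + 3010| = √(7500² + 3010²) = 8081
|j7500 + 43| = √(7500² + 43²) = 7500
|j7500 + 130| = √(7500² + 130²) = 7501
|j7500 + 520| = √(7500² + 520²) = 7518
|T(j7500)| = 11 × 7500 × 8081 / (7500 × 7501 × 7518) = 0.0015763
20 log₁₀(0.0015763) = -56.05 dB
∠(j7500 + 9.5) = arctan(7500/9.5) = 89.93°
∠(j7500 + 3010) = arctan(7500/3010) = 68.13°
∠(j7500 + 43) = arctan(7500/43) = 89.67°
∠(j7500 + 130) = arctan(7500/130) = 89.01°
∠(j7500 + 520) = arctan(7500/520) = 86.03°
∠T(j7500) = 89.93° + 68.13° − (89.67° + 89.01° + 86.03°) = -106.65°

|T| = -56.0 dB, ∠T = -106.7 deg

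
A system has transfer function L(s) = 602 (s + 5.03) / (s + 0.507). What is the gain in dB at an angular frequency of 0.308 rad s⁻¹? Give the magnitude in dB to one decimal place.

|j0.308 + 5.03| = √(0.308² + 5.03²) = 5.039
|j0.308 + 0.507| = √(0.308² + 0.507²) = 0.5932
|L(j0.308)| = 602 × 5.039 / 0.5932 = 5114
20 log₁₀(5114) = 74.18 dB

74.2 dB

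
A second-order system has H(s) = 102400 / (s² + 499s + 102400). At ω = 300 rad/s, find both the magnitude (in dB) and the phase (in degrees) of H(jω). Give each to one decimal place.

|(j300)² + 499(j300) + 102400| = |12400 + j1.497e+05| = 1.502e+05
|H(j300)| = 102400 / 1.502e+05 = 0.6817
20 log₁₀(0.6817) = -3.33 dB
∠[(j300)² + 499(j300) + 102400] = ∠[12400 + j1.497e+05] = 85.26°
∠H(j300) = −85.26° = -85.26°

|H| = -3.3 dB, ∠H = -85.3°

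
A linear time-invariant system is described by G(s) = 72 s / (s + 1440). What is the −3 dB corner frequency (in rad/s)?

For a single-pole high-pass, the −3 dB point is at the pole: ω = 1440 rad/s.

1440 rad/s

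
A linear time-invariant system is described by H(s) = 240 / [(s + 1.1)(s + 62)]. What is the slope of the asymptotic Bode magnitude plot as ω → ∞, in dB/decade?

With 0 zeros and 2 poles, the high-frequency asymptotic slope is 20 × (0 − 2) = -40 dB/decade.

-40 dB/decade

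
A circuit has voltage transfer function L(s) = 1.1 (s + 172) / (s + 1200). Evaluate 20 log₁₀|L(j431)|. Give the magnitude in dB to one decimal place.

|j431 + 172| = √(431² + 172²) = 464.1
|j431 + 1200| = √(431² + 1200²) = 1275
|L(j431)| = 1.1 × 464.1 / 1275 = 0.40034
20 log₁₀(0.40034) = -7.95 dB

-8.0 dB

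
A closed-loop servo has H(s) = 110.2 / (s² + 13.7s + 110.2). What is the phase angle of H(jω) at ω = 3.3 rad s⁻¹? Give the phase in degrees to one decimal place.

∠[(j3.3)² + 13.7(j3.3) + 110.2] = ∠[99.31 + j45.21] = 24.48°
∠H(j3.3) = −24.48° = -24.48°

-24.5°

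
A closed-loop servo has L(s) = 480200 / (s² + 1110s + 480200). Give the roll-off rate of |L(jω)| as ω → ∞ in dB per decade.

-40 dB/decade

With 0 zeros and 2 poles, the high-frequency asymptotic slope is 20 × (0 − 2) = -40 dB/decade.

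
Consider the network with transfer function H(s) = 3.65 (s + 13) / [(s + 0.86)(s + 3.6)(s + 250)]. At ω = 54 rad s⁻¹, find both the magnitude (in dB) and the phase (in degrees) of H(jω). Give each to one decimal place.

|H| = -71.3 dB, ∠H = -111.0°

|j54 + 13| = √(54² + 13²) = 55.54
|j54 + 0.86| = √(54² + 0.86²) = 54.01
|j54 + 3.6| = √(54² + 3.6²) = 54.12
|j54 + 250| = √(54² + 250²) = 255.8
|H(j54)| = 3.65 × 55.54 / (54.01 × 54.12 × 255.8) = 0.00027119
20 log₁₀(0.00027119) = -71.33 dB
∠(j54 + 13) = arctan(54/13) = 76.46°
∠(j54 + 0.86) = arctan(54/0.86) = 89.09°
∠(j54 + 3.6) = arctan(54/3.6) = 86.19°
∠(j54 + 250) = arctan(54/250) = 12.19°
∠H(j54) = 76.46° − (89.09° + 86.19° + 12.19°) = -111.00°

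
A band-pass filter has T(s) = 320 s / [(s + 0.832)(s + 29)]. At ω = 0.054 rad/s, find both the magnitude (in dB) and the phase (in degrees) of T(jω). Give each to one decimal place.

|j0.054| = 0.054
|j0.054 + 0.832| = √(0.054² + 0.832²) = 0.8338
|j0.054 + 29| = √(0.054² + 29²) = 29
|T(j0.054)| = 320 × 0.054 / (0.8338 × 29) = 0.71468
20 log₁₀(0.71468) = -2.92 dB
∠(j0.054) = 90.00°
∠(j0.054 + 0.832) = arctan(0.054/0.832) = 3.71°
∠(j0.054 + 29) = arctan(0.054/29) = 0.11°
∠T(j0.054) = 90.00° − (3.71° + 0.11°) = 86.18°

|T| = -2.9 dB, ∠T = 86.2 deg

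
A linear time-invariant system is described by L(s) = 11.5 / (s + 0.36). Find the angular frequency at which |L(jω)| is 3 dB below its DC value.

0.36 rad s⁻¹

For a single-pole low-pass, the −3 dB point is at the pole: ω = 0.36 rad s⁻¹.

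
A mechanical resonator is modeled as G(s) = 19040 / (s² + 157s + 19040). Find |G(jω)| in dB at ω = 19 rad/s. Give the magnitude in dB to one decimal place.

0.1 dB

|(j19)² + 157(j19) + 19040| = |18679 + j2983| = 1.892e+04
|G(j19)| = 19040 / 1.892e+04 = 1.0066
20 log₁₀(1.0066) = 0.06 dB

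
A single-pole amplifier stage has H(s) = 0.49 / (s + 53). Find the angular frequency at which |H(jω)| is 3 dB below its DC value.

For a single-pole low-pass, the −3 dB point is at the pole: ω = 53 rad/s.

53 rad/s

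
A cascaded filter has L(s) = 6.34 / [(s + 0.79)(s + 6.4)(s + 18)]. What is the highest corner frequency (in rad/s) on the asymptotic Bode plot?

18 rad/s

Break frequencies occur at each pole and zero magnitude: 0.79 rad/s, 6.4 rad/s, 18 rad/s.
The highest is 18 rad/s.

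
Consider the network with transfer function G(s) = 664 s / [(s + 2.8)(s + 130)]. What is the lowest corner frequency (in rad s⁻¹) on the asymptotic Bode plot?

2.8 rad s⁻¹

Break frequencies occur at each pole and zero magnitude: 2.8 rad s⁻¹, 130 rad s⁻¹.
The lowest is 2.8 rad s⁻¹.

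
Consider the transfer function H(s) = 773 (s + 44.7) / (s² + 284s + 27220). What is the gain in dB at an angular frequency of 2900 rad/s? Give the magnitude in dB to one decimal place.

-11.5 dB

|j2900 + 44.7| = √(2900² + 44.7²) = 2900
|(j2900)² + 284(j2900) + 27220| = |-8.3828e+06 + j8.236e+05| = 8.423e+06
|H(j2900)| = 773 × 2900 / 8.423e+06 = 0.26617
20 log₁₀(0.26617) = -11.50 dB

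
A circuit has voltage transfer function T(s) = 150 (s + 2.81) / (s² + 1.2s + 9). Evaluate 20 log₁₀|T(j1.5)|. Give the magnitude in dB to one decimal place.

|j1.5 + 2.81| = √(1.5² + 2.81²) = 3.185
|(j1.5)² + 1.2(j1.5) + 9| = |6.75 + j1.8| = 6.986
|T(j1.5)| = 150 × 3.185 / 6.986 = 68.394
20 log₁₀(68.394) = 36.70 dB

36.7 dB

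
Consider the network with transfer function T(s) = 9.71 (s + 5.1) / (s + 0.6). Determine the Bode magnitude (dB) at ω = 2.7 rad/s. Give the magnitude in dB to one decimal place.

|j2.7 + 5.1| = √(2.7² + 5.1²) = 5.771
|j2.7 + 0.6| = √(2.7² + 0.6²) = 2.766
|T(j2.7)| = 9.71 × 5.771 / 2.766 = 20.259
20 log₁₀(20.259) = 26.13 dB

26.1 dB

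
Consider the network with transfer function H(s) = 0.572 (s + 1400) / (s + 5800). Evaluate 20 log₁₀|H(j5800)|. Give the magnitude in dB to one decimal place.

|j5800 + 1400| = √(5800² + 1400²) = 5967
|j5800 + 5800| = √(5800² + 5800²) = 8202
|H(j5800)| = 0.572 × 5967 / 8202 = 0.41608
20 log₁₀(0.41608) = -7.62 dB

-7.6 dB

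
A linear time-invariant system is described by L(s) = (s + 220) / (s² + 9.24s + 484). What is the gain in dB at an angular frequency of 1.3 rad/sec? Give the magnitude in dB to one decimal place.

-6.8 dB

|j1.3 + 220| = √(1.3² + 220²) = 220
|(j1.3)² + 9.24(j1.3) + 484| = |482.31 + j12.012| = 482.5
|L(j1.3)| = 1 × 220 / 482.5 = 0.456
20 log₁₀(0.456) = -6.82 dB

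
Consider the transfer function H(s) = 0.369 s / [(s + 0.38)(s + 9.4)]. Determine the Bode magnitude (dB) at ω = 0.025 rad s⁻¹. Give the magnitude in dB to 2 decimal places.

-51.78 dB

|j0.025| = 0.025
|j0.025 + 0.38| = √(0.025² + 0.38²) = 0.3808
|j0.025 + 9.4| = √(0.025² + 9.4²) = 9.4
|H(j0.025)| = 0.369 × 0.025 / (0.3808 × 9.4) = 0.002577
20 log₁₀(0.002577) = -51.778 dB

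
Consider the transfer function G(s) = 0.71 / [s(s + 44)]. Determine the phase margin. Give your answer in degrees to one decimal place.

Gain crossover: |G(jω)| = 1 at ω ≈ 0.0161 rad/sec.
∠G(j0.0161) = −90° − arctan(0.0161/44) ≈ -90.02°
PM = 180° + (-90.02°) = 89.98°

90.0°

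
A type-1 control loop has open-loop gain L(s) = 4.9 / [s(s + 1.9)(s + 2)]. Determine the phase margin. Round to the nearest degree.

35 deg

Gain crossover: |L(jω)| = 1 at ω ≈ 1.01 rad/sec.
∠L(j1.01) = −90° − arctan(1.01/1.9) − arctan(1.01/2) ≈ -144.99°
PM = 180° + (-144.99°) = 35.01°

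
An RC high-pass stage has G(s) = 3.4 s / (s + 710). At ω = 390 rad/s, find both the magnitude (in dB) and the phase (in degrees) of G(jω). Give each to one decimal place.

|G| = 4.3 dB, ∠G = 61.2 deg

|j390| = 390
|j390 + 710| = √(390² + 710²) = 810.1
|G(j390)| = 3.4 × 390 / 810.1 = 1.6369
20 log₁₀(1.6369) = 4.28 dB
∠(j390) = 90.00°
∠(j390 + 710) = arctan(390/710) = 28.78°
∠G(j390) = 90.00° − 28.78° = 61.22°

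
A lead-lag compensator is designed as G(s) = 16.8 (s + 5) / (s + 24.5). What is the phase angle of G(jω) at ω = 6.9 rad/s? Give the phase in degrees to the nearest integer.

∠(j6.9 + 5) = arctan(6.9/5) = 54.07°
∠(j6.9 + 24.5) = arctan(6.9/24.5) = 15.73°
∠G(j6.9) = 54.07° − 15.73° = 38.34°

38°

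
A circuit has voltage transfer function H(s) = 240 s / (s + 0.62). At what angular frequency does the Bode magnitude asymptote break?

The single real pole at s = −0.62 gives a corner at ω = 0.62 rad s⁻¹.

0.62 rad s⁻¹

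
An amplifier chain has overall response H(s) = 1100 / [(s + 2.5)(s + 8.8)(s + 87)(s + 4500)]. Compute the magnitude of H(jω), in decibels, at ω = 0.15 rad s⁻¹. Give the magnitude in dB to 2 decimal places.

|j0.15 + 2.5| = √(0.15² + 2.5²) = 2.504
|j0.15 + 8.8| = √(0.15² + 8.8²) = 8.801
|j0.15 + 87| = √(0.15² + 87²) = 87
|j0.15 + 4500| = √(0.15² + 4500²) = 4500
|H(j0.15)| = 1100 / (2.504 × 8.801 × 87 × 4500) = 0.00012747
20 log₁₀(0.00012747) = -77.892 dB

-77.89 dB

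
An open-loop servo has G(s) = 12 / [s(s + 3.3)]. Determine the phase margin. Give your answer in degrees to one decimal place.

Gain crossover: |G(jω)| = 1 at ω ≈ 2.78 rad/sec.
∠G(j2.78) = −90° − arctan(2.78/3.3) ≈ -130.12°
PM = 180° + (-130.12°) = 49.88°

49.9°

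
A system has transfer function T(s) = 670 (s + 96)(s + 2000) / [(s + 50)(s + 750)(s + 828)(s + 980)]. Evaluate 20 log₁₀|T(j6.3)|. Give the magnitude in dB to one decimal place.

|j6.3 + 96| = √(6.3² + 96²) = 96.21
|j6.3 + 2000| = √(6.3² + 2000²) = 2000
|j6.3 + 50| = √(6.3² + 50²) = 50.4
|j6.3 + 750| = √(6.3² + 750²) = 750
|j6.3 + 828| = √(6.3² + 828²) = 828
|j6.3 + 980| = √(6.3² + 980²) = 980
|T(j6.3)| = 670 × 96.21 × 2000 / (50.4 × 750 × 828 × 980) = 0.0042031
20 log₁₀(0.0042031) = -47.53 dB

-47.5 dB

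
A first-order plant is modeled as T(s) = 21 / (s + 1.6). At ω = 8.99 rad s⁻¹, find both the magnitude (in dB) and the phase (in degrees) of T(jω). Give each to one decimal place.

|j8.99 + 1.6| = √(8.99² + 1.6²) = 9.131
|T(j8.99)| = 21 / 9.131 = 2.2998
20 log₁₀(2.2998) = 7.23 dB
∠(j8.99 + 1.6) = arctan(8.99/1.6) = 79.91°
∠T(j8.99) = −79.91° = -79.91°

|T| = 7.2 dB, ∠T = -79.9°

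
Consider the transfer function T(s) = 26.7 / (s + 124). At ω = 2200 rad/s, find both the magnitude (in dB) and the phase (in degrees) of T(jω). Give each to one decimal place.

|T| = -38.3 dB, ∠T = -86.8°

|j2200 + 124| = √(2200² + 124²) = 2203
|T(j2200)| = 26.7 / 2203 = 0.012117
20 log₁₀(0.012117) = -38.33 dB
∠(j2200 + 124) = arctan(2200/124) = 86.77°
∠T(j2200) = −86.77° = -86.77°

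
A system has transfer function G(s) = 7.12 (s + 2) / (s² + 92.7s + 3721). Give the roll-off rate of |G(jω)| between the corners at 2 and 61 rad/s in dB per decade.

20 dB/decade

In this band the factors already past their corner are: zero at 2; net slope = 20 dB/decade.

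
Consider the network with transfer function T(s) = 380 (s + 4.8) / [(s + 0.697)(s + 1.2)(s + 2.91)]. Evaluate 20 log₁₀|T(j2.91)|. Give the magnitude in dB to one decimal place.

34.8 dB

|j2.91 + 4.8| = √(2.91² + 4.8²) = 5.613
|j2.91 + 0.697| = √(2.91² + 0.697²) = 2.992
|j2.91 + 1.2| = √(2.91² + 1.2²) = 3.148
|j2.91 + 2.91| = √(2.91² + 2.91²) = 4.115
|T(j2.91)| = 380 × 5.613 / (2.992 × 3.148 × 4.115) = 55.028
20 log₁₀(55.028) = 34.81 dB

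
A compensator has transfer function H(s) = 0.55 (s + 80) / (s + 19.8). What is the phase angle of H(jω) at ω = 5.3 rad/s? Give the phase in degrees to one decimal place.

∠(j5.3 + 80) = arctan(5.3/80) = 3.79°
∠(j5.3 + 19.8) = arctan(5.3/19.8) = 14.99°
∠H(j5.3) = 3.79° − 14.99° = -11.20°

-11.2°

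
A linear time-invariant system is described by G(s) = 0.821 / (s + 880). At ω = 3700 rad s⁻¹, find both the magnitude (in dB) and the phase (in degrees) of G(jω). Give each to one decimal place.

|j3700 + 880| = √(3700² + 880²) = 3803
|G(j3700)| = 0.821 / 3803 = 0.00021587
20 log₁₀(0.00021587) = -73.32 dB
∠(j3700 + 880) = arctan(3700/880) = 76.62°
∠G(j3700) = −76.62° = -76.62°

|G| = -73.3 dB, ∠G = -76.6°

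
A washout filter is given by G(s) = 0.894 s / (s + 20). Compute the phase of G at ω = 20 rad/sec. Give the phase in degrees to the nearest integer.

45°

∠(j20) = 90.00°
∠(j20 + 20) = arctan(20/20) = 45.00°
∠G(j20) = 90.00° − 45.00° = 45.00°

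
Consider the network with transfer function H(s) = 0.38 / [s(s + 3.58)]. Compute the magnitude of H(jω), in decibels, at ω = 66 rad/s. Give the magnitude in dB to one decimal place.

-81.2 dB

|j66 + 3.58| = √(66² + 3.58²) = 66.1
|j66| = 66
|H(j66)| = 0.38 / (66.1 × 66) = 8.7108e-05
20 log₁₀(8.7108e-05) = -81.20 dB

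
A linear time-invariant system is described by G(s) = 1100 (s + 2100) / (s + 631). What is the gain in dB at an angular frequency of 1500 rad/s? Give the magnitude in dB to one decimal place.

64.8 dB

|j1500 + 2100| = √(1500² + 2100²) = 2581
|j1500 + 631| = √(1500² + 631²) = 1627
|G(j1500)| = 1100 × 2581 / 1627 = 1744.4
20 log₁₀(1744.4) = 64.83 dB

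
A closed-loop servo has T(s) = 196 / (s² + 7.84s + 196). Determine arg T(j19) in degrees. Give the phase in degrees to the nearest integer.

∠[(j19)² + 7.84(j19) + 196] = ∠[-165 + j148.96] = 137.92°
∠T(j19) = −137.92° = -137.92°

-138°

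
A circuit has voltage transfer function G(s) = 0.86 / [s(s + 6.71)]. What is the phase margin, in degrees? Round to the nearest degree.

89 deg

Gain crossover: |G(jω)| = 1 at ω ≈ 0.128 rad/s.
∠G(j0.128) = −90° − arctan(0.128/6.71) ≈ -91.09°
PM = 180° + (-91.09°) = 88.91°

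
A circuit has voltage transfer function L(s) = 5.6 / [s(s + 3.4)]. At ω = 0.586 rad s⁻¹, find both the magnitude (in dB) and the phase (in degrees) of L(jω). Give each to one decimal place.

|L| = 8.8 dB, ∠L = -99.8°

|j0.586 + 3.4| = √(0.586² + 3.4²) = 3.45
|j0.586| = 0.586
|L(j0.586)| = 5.6 / (3.45 × 0.586) = 2.7698
20 log₁₀(2.7698) = 8.85 dB
∠(j0.586 + 3.4) = arctan(0.586/3.4) = 9.78°
∠(j0.586) = 90.00°
∠L(j0.586) = − (9.78° + 90.00°) = -99.78°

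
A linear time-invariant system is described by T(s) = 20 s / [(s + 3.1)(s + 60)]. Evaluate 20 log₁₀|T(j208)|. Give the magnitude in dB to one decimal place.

|j208| = 208
|j208 + 3.1| = √(208² + 3.1²) = 208
|j208 + 60| = √(208² + 60²) = 216.5
|T(j208)| = 20 × 208 / (208 × 216.5) = 0.092377
20 log₁₀(0.092377) = -20.69 dB

-20.7 dB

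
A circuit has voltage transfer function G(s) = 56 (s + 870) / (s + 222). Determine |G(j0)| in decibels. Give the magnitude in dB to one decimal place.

46.8 dB

G(0) = 56 × 870 / 222 = 219.46
20 log₁₀(219.46) = 46.83 dB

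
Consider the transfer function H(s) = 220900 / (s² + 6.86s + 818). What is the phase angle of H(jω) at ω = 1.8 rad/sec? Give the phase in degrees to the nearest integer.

-1 deg

∠[(j1.8)² + 6.86(j1.8) + 818] = ∠[814.76 + j12.348] = 0.87°
∠H(j1.8) = −0.87° = -0.87°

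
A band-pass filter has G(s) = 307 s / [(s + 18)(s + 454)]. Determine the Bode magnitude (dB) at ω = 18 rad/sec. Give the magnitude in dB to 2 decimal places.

|j18| = 18
|j18 + 18| = √(18² + 18²) = 25.46
|j18 + 454| = √(18² + 454²) = 454.4
|G(j18)| = 307 × 18 / (25.46 × 454.4) = 0.47778
20 log₁₀(0.47778) = -6.415 dB

-6.42 dB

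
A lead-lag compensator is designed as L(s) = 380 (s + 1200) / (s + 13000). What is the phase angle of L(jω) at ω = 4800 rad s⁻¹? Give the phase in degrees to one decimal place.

55.7 deg

∠(j4800 + 1200) = arctan(4800/1200) = 75.96°
∠(j4800 + 13000) = arctan(4800/13000) = 20.27°
∠L(j4800) = 75.96° − 20.27° = 55.70°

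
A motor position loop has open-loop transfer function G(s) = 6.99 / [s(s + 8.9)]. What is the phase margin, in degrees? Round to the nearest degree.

Gain crossover: |G(jω)| = 1 at ω ≈ 0.782 rad s⁻¹.
∠G(j0.782) = −90° − arctan(0.782/8.9) ≈ -95.02°
PM = 180° + (-95.02°) = 84.98°

85°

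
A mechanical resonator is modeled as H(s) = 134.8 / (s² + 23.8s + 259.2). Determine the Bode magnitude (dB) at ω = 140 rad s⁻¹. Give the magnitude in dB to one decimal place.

-43.3 dB

|(j140)² + 23.8(j140) + 259.2| = |-19341 + j3332| = 1.963e+04
|H(j140)| = 134.8 / 1.963e+04 = 0.0068685
20 log₁₀(0.0068685) = -43.26 dB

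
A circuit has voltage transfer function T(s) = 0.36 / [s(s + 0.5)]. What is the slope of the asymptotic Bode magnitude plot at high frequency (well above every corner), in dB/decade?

-40 dB/decade

With 0 zeros and 2 poles, the high-frequency asymptotic slope is 20 × (0 − 2) = -40 dB/decade.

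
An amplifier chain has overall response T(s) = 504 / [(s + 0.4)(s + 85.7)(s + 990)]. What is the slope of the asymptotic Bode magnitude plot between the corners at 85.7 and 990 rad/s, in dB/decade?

In this band the factors already past their corner are: pole at 0.4, pole at 85.7; net slope = -40 dB/decade.

-40 dB/decade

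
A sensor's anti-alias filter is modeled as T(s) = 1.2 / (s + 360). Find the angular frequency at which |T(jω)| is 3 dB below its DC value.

For a single-pole low-pass, the −3 dB point is at the pole: ω = 360 rad/sec.

360 rad/sec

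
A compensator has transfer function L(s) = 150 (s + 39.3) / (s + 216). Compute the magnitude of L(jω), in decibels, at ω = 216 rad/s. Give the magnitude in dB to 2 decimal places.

40.65 dB

|j216 + 39.3| = √(216² + 39.3²) = 219.5
|j216 + 216| = √(216² + 216²) = 305.5
|L(j216)| = 150 × 219.5 / 305.5 = 107.81
20 log₁₀(107.81) = 40.653 dB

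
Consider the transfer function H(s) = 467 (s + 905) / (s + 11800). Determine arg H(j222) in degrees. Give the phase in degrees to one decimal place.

12.7°

∠(j222 + 905) = arctan(222/905) = 13.78°
∠(j222 + 11800) = arctan(222/11800) = 1.08°
∠H(j222) = 13.78° − 1.08° = 12.70°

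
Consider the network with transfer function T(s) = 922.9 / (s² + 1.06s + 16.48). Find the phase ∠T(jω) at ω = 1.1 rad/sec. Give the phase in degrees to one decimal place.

∠[(j1.1)² + 1.06(j1.1) + 16.48] = ∠[15.27 + j1.166] = 4.37°
∠T(j1.1) = −4.37° = -4.37°

-4.4 deg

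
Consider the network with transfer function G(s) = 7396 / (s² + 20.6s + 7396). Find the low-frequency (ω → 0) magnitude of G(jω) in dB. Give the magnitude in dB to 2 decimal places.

0.00 dB

G(0) = 7396 / 7396 = 1
20 log₁₀(1) = 0.000 dB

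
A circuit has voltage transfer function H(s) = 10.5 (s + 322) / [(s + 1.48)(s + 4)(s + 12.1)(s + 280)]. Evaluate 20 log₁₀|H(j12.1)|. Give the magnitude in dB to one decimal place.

|j12.1 + 322| = √(12.1² + 322²) = 322.2
|j12.1 + 1.48| = √(12.1² + 1.48²) = 12.19
|j12.1 + 4| = √(12.1² + 4²) = 12.74
|j12.1 + 12.1| = √(12.1² + 12.1²) = 17.11
|j12.1 + 280| = √(12.1² + 280²) = 280.3
|H(j12.1)| = 10.5 × 322.2 / (12.19 × 12.74 × 17.11 × 280.3) = 0.0045412
20 log₁₀(0.0045412) = -46.86 dB

-46.9 dB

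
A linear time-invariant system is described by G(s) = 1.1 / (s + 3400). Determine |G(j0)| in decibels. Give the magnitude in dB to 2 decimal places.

G(0) = 1.1 / 3400 = 0.00032353
20 log₁₀(0.00032353) = -69.802 dB

-69.80 dB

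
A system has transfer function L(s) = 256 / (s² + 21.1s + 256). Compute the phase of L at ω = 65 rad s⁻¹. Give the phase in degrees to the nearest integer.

-161°

∠[(j65)² + 21.1(j65) + 256] = ∠[-3969 + j1371.5] = 160.94°
∠L(j65) = −160.94° = -160.94°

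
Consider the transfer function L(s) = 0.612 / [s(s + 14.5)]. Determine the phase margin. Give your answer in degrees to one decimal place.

Gain crossover: |L(jω)| = 1 at ω ≈ 0.0422 rad s⁻¹.
∠L(j0.0422) = −90° − arctan(0.0422/14.5) ≈ -90.17°
PM = 180° + (-90.17°) = 89.83°

89.8°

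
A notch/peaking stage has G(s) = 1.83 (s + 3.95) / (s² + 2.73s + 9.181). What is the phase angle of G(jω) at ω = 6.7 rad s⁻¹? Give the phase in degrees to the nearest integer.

-93°

∠(j6.7 + 3.95) = arctan(6.7/3.95) = 59.48°
∠[(j6.7)² + 2.73(j6.7) + 9.181] = ∠[-35.709 + j18.291] = 152.88°
∠G(j6.7) = 59.48° − 152.88° = -93.40°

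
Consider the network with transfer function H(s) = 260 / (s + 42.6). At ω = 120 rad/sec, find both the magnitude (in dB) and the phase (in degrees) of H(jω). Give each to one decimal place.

|H| = 6.2 dB, ∠H = -70.5 deg

|j120 + 42.6| = √(120² + 42.6²) = 127.3
|H(j120)| = 260 / 127.3 = 2.0418
20 log₁₀(2.0418) = 6.20 dB
∠(j120 + 42.6) = arctan(120/42.6) = 70.46°
∠H(j120) = −70.46° = -70.46°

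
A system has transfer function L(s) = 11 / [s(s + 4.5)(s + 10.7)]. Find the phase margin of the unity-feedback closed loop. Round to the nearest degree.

Gain crossover: |L(jω)| = 1 at ω ≈ 0.228 rad/s.
∠L(j0.228) = −90° − arctan(0.228/4.5) − arctan(0.228/10.7) ≈ -94.12°
PM = 180° + (-94.12°) = 85.88°

86°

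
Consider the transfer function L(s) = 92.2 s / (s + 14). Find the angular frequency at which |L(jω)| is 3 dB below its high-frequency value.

14 rad s⁻¹

For a single-pole high-pass, the −3 dB point is at the pole: ω = 14 rad s⁻¹.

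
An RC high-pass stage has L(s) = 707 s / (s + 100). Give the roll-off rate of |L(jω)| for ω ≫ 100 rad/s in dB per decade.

With 1 zero and 1 pole, the high-frequency asymptotic slope is 20 × (1 − 1) = 0 dB/decade.

0 dB/decade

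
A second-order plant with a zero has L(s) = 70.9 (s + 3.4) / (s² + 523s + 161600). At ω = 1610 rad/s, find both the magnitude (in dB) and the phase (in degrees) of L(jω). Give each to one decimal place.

|j1610 + 3.4| = √(1610² + 3.4²) = 1610
|(j1610)² + 523(j1610) + 161600| = |-2.4305e+06 + j8.4203e+05| = 2.572e+06
|L(j1610)| = 70.9 × 1610 / 2.572e+06 = 0.044378
20 log₁₀(0.044378) = -27.06 dB
∠(j1610 + 3.4) = arctan(1610/3.4) = 89.88°
∠[(j1610)² + 523(j1610) + 161600] = ∠[-2.4305e+06 + j8.4203e+05] = 160.89°
∠L(j1610) = 89.88° − 160.89° = -71.01°

|L| = -27.1 dB, ∠L = -71.0 deg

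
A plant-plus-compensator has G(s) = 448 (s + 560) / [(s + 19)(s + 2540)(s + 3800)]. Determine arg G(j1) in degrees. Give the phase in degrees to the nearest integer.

∠(j1 + 560) = arctan(1/560) = 0.10°
∠(j1 + 19) = arctan(1/19) = 3.01°
∠(j1 + 2540) = arctan(1/2540) = 0.02°
∠(j1 + 3800) = arctan(1/3800) = 0.02°
∠G(j1) = 0.10° − (3.01° + 0.02° + 0.02°) = -2.95°

-3°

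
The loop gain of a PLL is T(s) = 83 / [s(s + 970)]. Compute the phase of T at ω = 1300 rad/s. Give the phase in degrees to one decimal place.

-143.3°

∠(j1300 + 970) = arctan(1300/970) = 53.27°
∠(j1300) = 90.00°
∠T(j1300) = − (53.27° + 90.00°) = -143.27°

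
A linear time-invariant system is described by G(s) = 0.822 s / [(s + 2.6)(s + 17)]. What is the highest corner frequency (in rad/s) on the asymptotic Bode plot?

Break frequencies occur at each pole and zero magnitude: 2.6 rad/s, 17 rad/s.
The highest is 17 rad/s.

17 rad/s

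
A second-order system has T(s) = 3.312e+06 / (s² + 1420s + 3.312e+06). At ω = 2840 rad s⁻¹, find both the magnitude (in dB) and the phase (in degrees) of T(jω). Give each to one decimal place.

|(j2840)² + 1420(j2840) + 3.312e+06| = |-4.7536e+06 + j4.0328e+06| = 6.234e+06
|T(j2840)| = 3.312e+06 / 6.234e+06 = 0.5313
20 log₁₀(0.5313) = -5.49 dB
∠[(j2840)² + 1420(j2840) + 3.312e+06] = ∠[-4.7536e+06 + j4.0328e+06] = 139.69°
∠T(j2840) = −139.69° = -139.69°

|T| = -5.5 dB, ∠T = -139.7°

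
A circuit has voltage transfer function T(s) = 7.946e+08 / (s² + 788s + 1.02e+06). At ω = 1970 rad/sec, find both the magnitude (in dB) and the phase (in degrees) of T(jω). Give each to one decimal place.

|T| = 47.8 dB, ∠T = -151.5°

|(j1970)² + 788(j1970) + 1.02e+06| = |-2.8609e+06 + j1.5524e+06| = 3.255e+06
|T(j1970)| = 7.946e+08 / 3.255e+06 = 244.12
20 log₁₀(244.12) = 47.75 dB
∠[(j1970)² + 788(j1970) + 1.02e+06] = ∠[-2.8609e+06 + j1.5524e+06] = 151.52°
∠T(j1970) = −151.52° = -151.52°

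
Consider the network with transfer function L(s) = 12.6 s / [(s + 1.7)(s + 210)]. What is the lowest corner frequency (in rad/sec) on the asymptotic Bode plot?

Break frequencies occur at each pole and zero magnitude: 1.7 rad/sec, 210 rad/sec.
The lowest is 1.7 rad/sec.

1.7 rad/sec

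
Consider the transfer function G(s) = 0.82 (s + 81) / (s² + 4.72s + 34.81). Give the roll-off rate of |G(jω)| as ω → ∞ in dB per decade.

With 1 zero and 2 poles, the high-frequency asymptotic slope is 20 × (1 − 2) = -20 dB/decade.

-20 dB/decade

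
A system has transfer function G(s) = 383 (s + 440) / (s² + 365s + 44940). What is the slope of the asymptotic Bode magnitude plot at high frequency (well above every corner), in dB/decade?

With 1 zero and 2 poles, the high-frequency asymptotic slope is 20 × (1 − 2) = -20 dB/decade.

-20 dB/decade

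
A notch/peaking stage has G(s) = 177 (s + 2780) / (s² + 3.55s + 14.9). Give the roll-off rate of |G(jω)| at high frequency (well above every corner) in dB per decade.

With 1 zero and 2 poles, the high-frequency asymptotic slope is 20 × (1 − 2) = -20 dB/decade.

-20 dB/decade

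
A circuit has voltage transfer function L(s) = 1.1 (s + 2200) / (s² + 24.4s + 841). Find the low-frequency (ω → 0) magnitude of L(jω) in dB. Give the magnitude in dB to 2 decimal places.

L(0) = 1.1 × 2200 / 841 = 2.8775
20 log₁₀(2.8775) = 9.180 dB

9.18 dB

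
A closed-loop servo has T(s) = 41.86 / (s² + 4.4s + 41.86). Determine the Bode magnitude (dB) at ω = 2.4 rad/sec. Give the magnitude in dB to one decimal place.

0.9 dB

|(j2.4)² + 4.4(j2.4) + 41.86| = |36.1 + j10.56| = 37.61
|T(j2.4)| = 41.86 / 37.61 = 1.1129
20 log₁₀(1.1129) = 0.93 dB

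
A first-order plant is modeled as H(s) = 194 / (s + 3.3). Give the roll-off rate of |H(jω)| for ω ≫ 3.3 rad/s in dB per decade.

With 0 zeros and 1 pole, the high-frequency asymptotic slope is 20 × (0 − 1) = -20 dB/decade.

-20 dB/decade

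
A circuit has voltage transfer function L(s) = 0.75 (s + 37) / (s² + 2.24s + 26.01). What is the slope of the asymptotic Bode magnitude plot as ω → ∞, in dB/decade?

-20 dB/decade

With 1 zero and 2 poles, the high-frequency asymptotic slope is 20 × (1 − 2) = -20 dB/decade.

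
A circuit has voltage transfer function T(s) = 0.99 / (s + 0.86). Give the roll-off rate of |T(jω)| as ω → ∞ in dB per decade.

With 0 zeros and 1 pole, the high-frequency asymptotic slope is 20 × (0 − 1) = -20 dB/decade.

-20 dB/decade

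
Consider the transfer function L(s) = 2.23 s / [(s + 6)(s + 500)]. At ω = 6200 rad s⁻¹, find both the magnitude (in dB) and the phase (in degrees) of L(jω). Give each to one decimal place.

|L| = -68.9 dB, ∠L = -85.3°

|j6200| = 6200
|j6200 + 6| = √(6200² + 6²) = 6200
|j6200 + 500| = √(6200² + 500²) = 6220
|L(j6200)| = 2.23 × 6200 / (6200 × 6220) = 0.00035851
20 log₁₀(0.00035851) = -68.91 dB
∠(j6200) = 90.00°
∠(j6200 + 6) = arctan(6200/6) = 89.94°
∠(j6200 + 500) = arctan(6200/500) = 85.39°
∠L(j6200) = 90.00° − (89.94° + 85.39°) = -85.33°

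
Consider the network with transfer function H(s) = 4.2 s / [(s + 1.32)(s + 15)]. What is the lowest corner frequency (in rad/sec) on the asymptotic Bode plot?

1.32 rad/sec

Break frequencies occur at each pole and zero magnitude: 1.32 rad/sec, 15 rad/sec.
The lowest is 1.32 rad/sec.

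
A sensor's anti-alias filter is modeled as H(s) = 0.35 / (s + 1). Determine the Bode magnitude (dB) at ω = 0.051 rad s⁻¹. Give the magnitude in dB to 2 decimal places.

-9.13 dB

|j0.051 + 1| = √(0.051² + 1²) = 1.001
|H(j0.051)| = 0.35 / 1.001 = 0.34955
20 log₁₀(0.34955) = -9.130 dB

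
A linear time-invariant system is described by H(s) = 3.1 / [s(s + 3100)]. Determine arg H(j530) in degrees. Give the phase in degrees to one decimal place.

-99.7°

∠(j530 + 3100) = arctan(530/3100) = 9.70°
∠(j530) = 90.00°
∠H(j530) = − (9.70° + 90.00°) = -99.70°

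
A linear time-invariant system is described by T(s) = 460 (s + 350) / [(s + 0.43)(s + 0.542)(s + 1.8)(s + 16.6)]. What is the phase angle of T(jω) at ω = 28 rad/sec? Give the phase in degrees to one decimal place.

∠(j28 + 350) = arctan(28/350) = 4.57°
∠(j28 + 0.43) = arctan(28/0.43) = 89.12°
∠(j28 + 0.542) = arctan(28/0.542) = 88.89°
∠(j28 + 1.8) = arctan(28/1.8) = 86.32°
∠(j28 + 16.6) = arctan(28/16.6) = 59.34°
∠T(j28) = 4.57° − (89.12° + 88.89° + 86.32° + 59.34°) = -319.10°

-319.1 deg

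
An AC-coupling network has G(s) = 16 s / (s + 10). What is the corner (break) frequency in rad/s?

10 rad/s

The single real pole at s = −10 gives a corner at ω = 10 rad/s.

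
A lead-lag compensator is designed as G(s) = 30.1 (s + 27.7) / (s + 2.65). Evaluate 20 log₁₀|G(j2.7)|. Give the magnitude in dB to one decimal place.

46.9 dB

|j2.7 + 27.7| = √(2.7² + 27.7²) = 27.83
|j2.7 + 2.65| = √(2.7² + 2.65²) = 3.783
|G(j2.7)| = 30.1 × 27.83 / 3.783 = 221.43
20 log₁₀(221.43) = 46.90 dB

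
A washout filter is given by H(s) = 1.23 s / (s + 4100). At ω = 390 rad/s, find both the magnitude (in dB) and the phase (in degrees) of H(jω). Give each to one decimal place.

|j390| = 390
|j390 + 4100| = √(390² + 4100²) = 4119
|H(j390)| = 1.23 × 390 / 4119 = 0.11647
20 log₁₀(0.11647) = -18.68 dB
∠(j390) = 90.00°
∠(j390 + 4100) = arctan(390/4100) = 5.43°
∠H(j390) = 90.00° − 5.43° = 84.57°

|H| = -18.7 dB, ∠H = 84.6°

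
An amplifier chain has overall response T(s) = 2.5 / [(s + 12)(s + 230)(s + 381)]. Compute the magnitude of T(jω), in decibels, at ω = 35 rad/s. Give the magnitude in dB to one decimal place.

-122.4 dB

|j35 + 12| = √(35² + 12²) = 37
|j35 + 230| = √(35² + 230²) = 232.6
|j35 + 381| = √(35² + 381²) = 382.6
|T(j35)| = 2.5 / (37 × 232.6 × 382.6) = 7.5908e-07
20 log₁₀(7.5908e-07) = -122.39 dB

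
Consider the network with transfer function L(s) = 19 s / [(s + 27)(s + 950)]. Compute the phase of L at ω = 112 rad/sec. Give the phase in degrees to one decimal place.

∠(j112) = 90.00°
∠(j112 + 27) = arctan(112/27) = 76.45°
∠(j112 + 950) = arctan(112/950) = 6.72°
∠L(j112) = 90.00° − (76.45° + 6.72°) = 6.83°

6.8°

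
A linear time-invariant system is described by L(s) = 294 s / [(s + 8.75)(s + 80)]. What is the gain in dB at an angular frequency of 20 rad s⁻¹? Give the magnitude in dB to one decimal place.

10.3 dB

|j20| = 20
|j20 + 8.75| = √(20² + 8.75²) = 21.83
|j20 + 80| = √(20² + 80²) = 82.46
|L(j20)| = 294 × 20 / (21.83 × 82.46) = 3.2664
20 log₁₀(3.2664) = 10.28 dB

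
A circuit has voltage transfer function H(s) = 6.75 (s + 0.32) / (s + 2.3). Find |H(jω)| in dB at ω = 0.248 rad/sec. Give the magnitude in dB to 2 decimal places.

|j0.248 + 0.32| = √(0.248² + 0.32²) = 0.4049
|j0.248 + 2.3| = √(0.248² + 2.3²) = 2.313
|H(j0.248)| = 6.75 × 0.4049 / 2.313 = 1.1813
20 log₁₀(1.1813) = 1.447 dB

1.45 dB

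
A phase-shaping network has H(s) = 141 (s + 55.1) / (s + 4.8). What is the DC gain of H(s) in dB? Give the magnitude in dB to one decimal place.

64.2 dB

H(0) = 141 × 55.1 / 4.8 = 1618.6
20 log₁₀(1618.6) = 64.18 dB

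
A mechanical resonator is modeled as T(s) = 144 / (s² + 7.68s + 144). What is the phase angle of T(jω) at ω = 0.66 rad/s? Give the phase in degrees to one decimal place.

∠[(j0.66)² + 7.68(j0.66) + 144] = ∠[143.56 + j5.0688] = 2.02°
∠T(j0.66) = −2.02° = -2.02°

-2.0 deg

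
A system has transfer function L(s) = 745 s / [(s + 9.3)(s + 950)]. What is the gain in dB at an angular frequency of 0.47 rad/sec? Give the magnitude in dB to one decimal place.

-28.1 dB

|j0.47| = 0.47
|j0.47 + 9.3| = √(0.47² + 9.3²) = 9.312
|j0.47 + 950| = √(0.47² + 950²) = 950
|L(j0.47)| = 745 × 0.47 / (9.312 × 950) = 0.039582
20 log₁₀(0.039582) = -28.05 dB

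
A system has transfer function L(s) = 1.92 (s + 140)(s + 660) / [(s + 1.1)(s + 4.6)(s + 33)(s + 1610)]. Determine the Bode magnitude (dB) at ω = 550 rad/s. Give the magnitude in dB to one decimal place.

|j550 + 140| = √(550² + 140²) = 567.5
|j550 + 660| = √(550² + 660²) = 859.1
|j550 + 1.1| = √(550² + 1.1²) = 550
|j550 + 4.6| = √(550² + 4.6²) = 550
|j550 + 33| = √(550² + 33²) = 551
|j550 + 1610| = √(550² + 1610²) = 1701
|L(j550)| = 1.92 × 567.5 × 859.1 / (550 × 550 × 551 × 1701) = 3.3012e-06
20 log₁₀(3.3012e-06) = -109.63 dB

-109.6 dB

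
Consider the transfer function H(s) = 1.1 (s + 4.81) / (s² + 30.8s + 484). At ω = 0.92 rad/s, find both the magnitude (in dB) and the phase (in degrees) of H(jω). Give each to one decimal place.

|H| = -39.1 dB, ∠H = 7.5°

|j0.92 + 4.81| = √(0.92² + 4.81²) = 4.897
|(j0.92)² + 30.8(j0.92) + 484| = |483.15 + j28.336| = 484
|H(j0.92)| = 1.1 × 4.897 / 484 = 0.01113
20 log₁₀(0.01113) = -39.07 dB
∠(j0.92 + 4.81) = arctan(0.92/4.81) = 10.83°
∠[(j0.92)² + 30.8(j0.92) + 484] = ∠[483.15 + j28.336] = 3.36°
∠H(j0.92) = 10.83° − 3.36° = 7.47°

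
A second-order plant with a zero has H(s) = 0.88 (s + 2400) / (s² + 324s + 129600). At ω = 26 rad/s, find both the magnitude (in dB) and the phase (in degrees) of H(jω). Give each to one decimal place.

|H| = -35.7 dB, ∠H = -3.1°

|j26 + 2400| = √(26² + 2400²) = 2400
|(j26)² + 324(j26) + 129600| = |1.2892e+05 + j8424| = 1.292e+05
|H(j26)| = 0.88 × 2400 / 1.292e+05 = 0.016348
20 log₁₀(0.016348) = -35.73 dB
∠(j26 + 2400) = arctan(26/2400) = 0.62°
∠[(j26)² + 324(j26) + 129600] = ∠[1.2892e+05 + j8424] = 3.74°
∠H(j26) = 0.62° − 3.74° = -3.12°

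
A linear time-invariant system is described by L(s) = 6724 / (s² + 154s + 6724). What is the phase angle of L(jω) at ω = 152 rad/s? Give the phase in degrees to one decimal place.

∠[(j152)² + 154(j152) + 6724] = ∠[-16380 + j23408] = 124.98°
∠L(j152) = −124.98° = -124.98°

-125.0°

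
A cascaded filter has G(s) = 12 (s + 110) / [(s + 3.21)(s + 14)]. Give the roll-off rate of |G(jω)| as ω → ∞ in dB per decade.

With 1 zero and 2 poles, the high-frequency asymptotic slope is 20 × (1 − 2) = -20 dB/decade.

-20 dB/decade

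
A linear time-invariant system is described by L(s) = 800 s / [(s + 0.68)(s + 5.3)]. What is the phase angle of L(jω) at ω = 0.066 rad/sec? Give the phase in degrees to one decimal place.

∠(j0.066) = 90.00°
∠(j0.066 + 0.68) = arctan(0.066/0.68) = 5.54°
∠(j0.066 + 5.3) = arctan(0.066/5.3) = 0.71°
∠L(j0.066) = 90.00° − (5.54° + 0.71°) = 83.74°

83.7°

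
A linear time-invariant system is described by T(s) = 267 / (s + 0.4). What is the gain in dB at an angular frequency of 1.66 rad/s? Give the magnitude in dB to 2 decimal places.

|j1.66 + 0.4| = √(1.66² + 0.4²) = 1.708
|T(j1.66)| = 267 / 1.708 = 156.37
20 log₁₀(156.37) = 43.883 dB

43.88 dB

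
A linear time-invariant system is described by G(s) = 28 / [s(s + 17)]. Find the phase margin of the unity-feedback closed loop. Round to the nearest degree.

Gain crossover: |G(jω)| = 1 at ω ≈ 1.64 rad s⁻¹.
∠G(j1.64) = −90° − arctan(1.64/17) ≈ -95.51°
PM = 180° + (-95.51°) = 84.49°

84°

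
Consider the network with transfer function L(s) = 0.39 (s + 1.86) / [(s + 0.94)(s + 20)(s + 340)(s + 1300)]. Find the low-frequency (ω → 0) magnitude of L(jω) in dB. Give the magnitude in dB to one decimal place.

-141.2 dB

L(0) = 0.39 × 1.86 / (0.94 × 20 × 340 × 1300) = 8.7297e-08
20 log₁₀(8.7297e-08) = -141.18 dB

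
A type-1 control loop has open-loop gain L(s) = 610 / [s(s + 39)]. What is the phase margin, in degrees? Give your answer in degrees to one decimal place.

Gain crossover: |L(jω)| = 1 at ω ≈ 14.6 rad s⁻¹.
∠L(j14.6) = −90° − arctan(14.6/39) ≈ -110.58°
PM = 180° + (-110.58°) = 69.42°

69.4 deg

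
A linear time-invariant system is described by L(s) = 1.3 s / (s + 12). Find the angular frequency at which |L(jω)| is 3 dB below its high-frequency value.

For a single-pole high-pass, the −3 dB point is at the pole: ω = 12 rad/sec.

12 rad/sec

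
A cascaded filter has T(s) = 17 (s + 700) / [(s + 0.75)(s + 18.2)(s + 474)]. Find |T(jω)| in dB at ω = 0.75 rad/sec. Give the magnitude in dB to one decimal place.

|j0.75 + 700| = √(0.75² + 700²) = 700
|j0.75 + 0.75| = √(0.75² + 0.75²) = 1.061
|j0.75 + 18.2| = √(0.75² + 18.2²) = 18.22
|j0.75 + 474| = √(0.75² + 474²) = 474
|T(j0.75)| = 17 × 700 / (1.061 × 18.22 × 474) = 1.2994
20 log₁₀(1.2994) = 2.28 dB

2.3 dB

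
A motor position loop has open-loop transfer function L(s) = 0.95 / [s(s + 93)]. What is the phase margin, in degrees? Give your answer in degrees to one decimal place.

Gain crossover: |L(jω)| = 1 at ω ≈ 0.0102 rad/s.
∠L(j0.0102) = −90° − arctan(0.0102/93) ≈ -90.01°
PM = 180° + (-90.01°) = 89.99°

90.0 deg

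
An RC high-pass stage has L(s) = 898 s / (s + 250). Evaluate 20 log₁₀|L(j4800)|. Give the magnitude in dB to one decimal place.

|j4800| = 4800
|j4800 + 250| = √(4800² + 250²) = 4807
|L(j4800)| = 898 × 4800 / 4807 = 896.78
20 log₁₀(896.78) = 59.05 dB

59.1 dB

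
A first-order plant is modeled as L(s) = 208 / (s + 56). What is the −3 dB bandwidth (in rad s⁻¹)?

56 rad s⁻¹

For a single-pole low-pass, the −3 dB point is at the pole: ω = 56 rad s⁻¹.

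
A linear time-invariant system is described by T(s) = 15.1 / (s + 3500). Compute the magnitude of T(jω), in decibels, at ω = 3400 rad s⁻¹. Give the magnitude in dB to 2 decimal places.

|j3400 + 3500| = √(3400² + 3500²) = 4880
|T(j3400)| = 15.1 / 4880 = 0.0030945
20 log₁₀(0.0030945) = -50.188 dB

-50.19 dB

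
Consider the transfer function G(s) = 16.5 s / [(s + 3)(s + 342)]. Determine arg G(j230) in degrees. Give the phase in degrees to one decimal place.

-33.2°

∠(j230) = 90.00°
∠(j230 + 3) = arctan(230/3) = 89.25°
∠(j230 + 342) = arctan(230/342) = 33.92°
∠G(j230) = 90.00° − (89.25° + 33.92°) = -33.17°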